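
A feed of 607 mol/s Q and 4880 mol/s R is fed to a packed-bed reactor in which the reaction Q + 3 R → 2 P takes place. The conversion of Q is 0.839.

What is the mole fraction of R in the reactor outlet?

Q reacted = 0.839 × 607 = 509.3 mol/s; ν_Q = −1, so ξ = 509.3/1 = 509.3 mol/s.
Outlet amounts (n = n₀ + ν ξ):
  Q: 607 − 1(509.3) = 97.73
  R: 4880 − 3(509.3) = 3352
  P: 0 + 2(509.3) = 1019
Total out = 4468 mol/s; y_R = 3352 / 4468 = 0.7502.

0.75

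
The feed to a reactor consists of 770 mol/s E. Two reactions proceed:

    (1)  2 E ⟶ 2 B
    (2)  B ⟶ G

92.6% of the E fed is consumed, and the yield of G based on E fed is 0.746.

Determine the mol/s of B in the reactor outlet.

Conversion of E: E consumed = 2ξ₁ = 0.926 × 770 → ξ₁ = 356.5 mol/s.
Yield of G: 1ξ₂ / 770 = 0.746 → ξ₂ = 574.4 mol/s.
Outlet amounts (n = n₀ + Σ ν·ξ):
  E: 770 − 2(356.5) = 56.98
  B: 0 + 2(356.5) − 1(574.4) = 138.6
  G: 0 + 1(574.4) = 574.4

139 mol/s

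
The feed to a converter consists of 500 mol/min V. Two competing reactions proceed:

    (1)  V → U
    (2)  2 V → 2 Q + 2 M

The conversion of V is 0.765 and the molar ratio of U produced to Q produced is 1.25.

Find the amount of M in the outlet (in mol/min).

Conversion of V: V consumed = 0.765 × 500 = 382.5 mol/min = 1ξ₁ + 2ξ₂.
Selectivity: 1ξ₁ / (2ξ₂) = 1.25 → ξ₁ = 2.5 ξ₂.
Substitute: (1·2.5 + 2) ξ₂ = 382.5 → ξ₂ = 85 mol/min, ξ₁ = 212.5 mol/min.
Outlet amounts (n = n₀ + Σ ν·ξ):
  V: 500 − 1(212.5) − 2(85) = 117.5
  U: 0 + 1(212.5) = 212.5
  Q: 0 + 2(85) = 170
  M: 0 + 2(85) = 170

170 mol/min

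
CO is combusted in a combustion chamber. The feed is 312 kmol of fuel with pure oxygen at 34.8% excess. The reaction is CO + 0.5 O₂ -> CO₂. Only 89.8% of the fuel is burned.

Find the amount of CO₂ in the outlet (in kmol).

Stoichiometric O₂ = 0.5 × 312 = 156 kmol; O₂ fed = 156 × 1.348 = 210.3 kmol.
Fuel reacted = 0.898 × 312 → ξ = 280.2 kmol.
Outlet (n = n₀ + ν ξ):
  CO: 312 − 1(280.2) = 31.82
  O₂: 210.3 − 0.5(280.2) = 70.2
  CO₂: 0 + 1(280.2) = 280.2

280 kmol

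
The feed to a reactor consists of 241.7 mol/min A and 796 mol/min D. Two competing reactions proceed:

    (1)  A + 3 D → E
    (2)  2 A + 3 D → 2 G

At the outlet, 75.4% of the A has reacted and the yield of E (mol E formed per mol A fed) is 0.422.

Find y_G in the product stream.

0.131

Yield of E: 1ξ₁ / 241.7 = 0.422 → ξ₁ = 102 mol/min.
Conversion of A: 1ξ₁ + 2ξ₂ = 0.754 × 241.7 = 182.2 → ξ₂ = 40.12 mol/min.
Outlet amounts (n = n₀ + Σ ν·ξ):
  A: 241.7 − 1(102) − 2(40.12) = 59.46
  D: 796 − 3(102) − 3(40.12) = 369.6
  E: 0 + 1(102) = 102
  G: 0 + 2(40.12) = 80.24
Total out = 611.3 mol/min; y_G = 80.24 / 611.3 = 0.1313.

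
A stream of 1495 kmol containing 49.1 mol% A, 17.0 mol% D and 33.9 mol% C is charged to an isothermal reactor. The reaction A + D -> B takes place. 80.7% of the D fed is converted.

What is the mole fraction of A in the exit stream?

0.41

D reacted = 0.807 × 254.2 = 205.1 kmol; ν_D = −1, so ξ = 205.1/1 = 205.1 kmol.
Outlet amounts (n = n₀ + ν ξ):
  A: 734 − 1(205.1) = 528.9
  D: 254.2 − 1(205.1) = 49.05
  B: 0 + 1(205.1) = 205.1
  C: 506.8 (inert)
Total out = 1290 kmol; y_A = 528.9 / 1290 = 0.4101.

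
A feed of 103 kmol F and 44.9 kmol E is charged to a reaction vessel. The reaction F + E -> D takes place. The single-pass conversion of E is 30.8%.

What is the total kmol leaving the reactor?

E reacted = 0.308 × 44.9 = 13.83 kmol; ν_E = −1, so ξ = 13.83/1 = 13.83 kmol.
Outlet amounts (n = n₀ + ν ξ):
  F: 103 − 1(13.83) = 89.17
  E: 44.9 − 1(13.83) = 31.07
  D: 0 + 1(13.83) = 13.83
Total out = 89.17 + 31.07 + 13.83 = 134.1 kmol.

134 kmol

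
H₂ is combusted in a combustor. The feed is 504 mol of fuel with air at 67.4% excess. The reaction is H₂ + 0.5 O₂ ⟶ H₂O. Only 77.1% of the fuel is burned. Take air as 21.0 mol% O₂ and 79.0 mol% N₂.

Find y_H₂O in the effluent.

0.168

Stoichiometric O₂ = 0.5 × 504 = 252 mol; O₂ fed = 252 × 1.674 = 421.8 mol.
N₂ fed = 421.8 × 79/21 = 1587 mol.
Fuel reacted = 0.771 × 504 → ξ = 388.6 mol.
Outlet (n = n₀ + ν ξ):
  H₂: 504 − 1(388.6) = 115.4
  O₂: 421.8 − 0.5(388.6) = 227.6
  N₂: 1587 (inert)
  H₂O: 0 + 1(388.6) = 388.6
Total out = 2319 mol; y_H₂O = 388.6 / 2319 = 0.1676.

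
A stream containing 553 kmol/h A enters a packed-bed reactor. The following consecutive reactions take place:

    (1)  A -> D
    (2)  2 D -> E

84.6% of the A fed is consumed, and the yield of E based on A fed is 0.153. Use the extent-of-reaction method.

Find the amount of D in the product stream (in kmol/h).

299 kmol/h

Conversion of A: A consumed = 1ξ₁ = 0.846 × 553 → ξ₁ = 467.8 kmol/h.
Yield of E: 1ξ₂ / 553 = 0.153 → ξ₂ = 84.61 kmol/h.
Outlet amounts (n = n₀ + Σ ν·ξ):
  A: 553 − 1(467.8) = 85.16
  D: 0 + 1(467.8) − 2(84.61) = 298.6
  E: 0 + 1(84.61) = 84.61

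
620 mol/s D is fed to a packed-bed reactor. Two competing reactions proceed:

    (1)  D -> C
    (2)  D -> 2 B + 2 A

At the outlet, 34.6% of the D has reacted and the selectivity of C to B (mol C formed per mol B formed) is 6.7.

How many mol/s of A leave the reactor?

Conversion of D: D consumed = 0.346 × 620 = 214.5 mol/s = 1ξ₁ + 1ξ₂.
Selectivity: 1ξ₁ / (2ξ₂) = 6.7 → ξ₁ = 13.4 ξ₂.
Substitute: (1·13.4 + 1) ξ₂ = 214.5 → ξ₂ = 14.9 mol/s, ξ₁ = 199.6 mol/s.
Outlet amounts (n = n₀ + Σ ν·ξ):
  D: 620 − 1(199.6) − 1(14.9) = 405.5
  C: 0 + 1(199.6) = 199.6
  B: 0 + 2(14.9) = 29.79
  A: 0 + 2(14.9) = 29.79

29.8 mol/s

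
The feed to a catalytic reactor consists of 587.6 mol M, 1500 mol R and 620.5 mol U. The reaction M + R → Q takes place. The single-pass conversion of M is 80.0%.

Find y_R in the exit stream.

0.46

M reacted = 0.8 × 587.6 = 470.1 mol; ν_M = −1, so ξ = 470.1/1 = 470.1 mol.
Outlet amounts (n = n₀ + ν ξ):
  M: 587.6 − 1(470.1) = 117.5
  R: 1500 − 1(470.1) = 1030
  Q: 0 + 1(470.1) = 470.1
  U: 620.5 (inert)
Total out = 2238 mol; y_R = 1030 / 2238 = 0.4602.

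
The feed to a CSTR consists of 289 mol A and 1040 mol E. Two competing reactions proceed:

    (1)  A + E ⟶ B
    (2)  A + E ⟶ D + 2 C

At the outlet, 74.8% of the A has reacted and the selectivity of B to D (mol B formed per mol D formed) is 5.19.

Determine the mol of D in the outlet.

Conversion of A: A consumed = 0.748 × 289 = 216.2 mol = 1ξ₁ + 1ξ₂.
Selectivity: 1ξ₁ / (1ξ₂) = 5.19 → ξ₁ = 5.19 ξ₂.
Substitute: (1·5.19 + 1) ξ₂ = 216.2 → ξ₂ = 34.92 mol, ξ₁ = 181.2 mol.
Outlet amounts (n = n₀ + Σ ν·ξ):
  A: 289 − 1(181.2) − 1(34.92) = 72.83
  E: 1040 − 1(181.2) − 1(34.92) = 823.8
  B: 0 + 1(181.2) = 181.2
  D: 0 + 1(34.92) = 34.92
  C: 0 + 2(34.92) = 69.85

34.9 mol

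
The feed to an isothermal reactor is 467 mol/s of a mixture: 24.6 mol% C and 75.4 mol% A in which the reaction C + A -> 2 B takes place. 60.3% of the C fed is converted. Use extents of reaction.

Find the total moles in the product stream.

C reacted = 0.603 × 114.9 = 69.27 mol/s; ν_C = −1, so ξ = 69.27/1 = 69.27 mol/s.
Outlet amounts (n = n₀ + ν ξ):
  C: 114.9 − 1(69.27) = 45.61
  A: 352.1 − 1(69.27) = 282.8
  B: 0 + 2(69.27) = 138.5
Total out = 45.61 + 282.8 + 138.5 = 467 mol/s.

467 mol/s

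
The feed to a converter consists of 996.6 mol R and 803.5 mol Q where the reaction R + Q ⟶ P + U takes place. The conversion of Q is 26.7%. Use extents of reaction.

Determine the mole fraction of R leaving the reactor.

0.434

Q reacted = 0.267 × 803.5 = 214.5 mol; ν_Q = −1, so ξ = 214.5/1 = 214.5 mol.
Outlet amounts (n = n₀ + ν ξ):
  R: 996.6 − 1(214.5) = 782.1
  Q: 803.5 − 1(214.5) = 589
  P: 0 + 1(214.5) = 214.5
  U: 0 + 1(214.5) = 214.5
Total out = 1800 mol; y_R = 782.1 / 1800 = 0.4345.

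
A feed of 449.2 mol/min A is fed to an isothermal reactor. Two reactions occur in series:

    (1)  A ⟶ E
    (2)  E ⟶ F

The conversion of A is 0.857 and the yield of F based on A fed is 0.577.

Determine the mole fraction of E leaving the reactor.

0.28

Conversion of A: A consumed = 1ξ₁ = 0.857 × 449.2 → ξ₁ = 385 mol/min.
Yield of F: 1ξ₂ / 449.2 = 0.577 → ξ₂ = 259.2 mol/min.
Outlet amounts (n = n₀ + Σ ν·ξ):
  A: 449.2 − 1(385) = 64.24
  E: 0 + 1(385) − 1(259.2) = 125.8
  F: 0 + 1(259.2) = 259.2
Total out = 449.2 mol/min; y_E = 125.8 / 449.2 = 0.28.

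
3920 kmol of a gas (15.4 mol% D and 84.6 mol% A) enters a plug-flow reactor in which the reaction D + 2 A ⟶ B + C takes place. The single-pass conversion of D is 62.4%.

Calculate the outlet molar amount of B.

377 kmol

D reacted = 0.624 × 603.7 = 376.7 kmol; ν_D = −1, so ξ = 376.7/1 = 376.7 kmol.
Outlet amounts (n = n₀ + ν ξ):
  D: 603.7 − 1(376.7) = 227
  A: 3316 − 2(376.7) = 2563
  B: 0 + 1(376.7) = 376.7
  C: 0 + 1(376.7) = 376.7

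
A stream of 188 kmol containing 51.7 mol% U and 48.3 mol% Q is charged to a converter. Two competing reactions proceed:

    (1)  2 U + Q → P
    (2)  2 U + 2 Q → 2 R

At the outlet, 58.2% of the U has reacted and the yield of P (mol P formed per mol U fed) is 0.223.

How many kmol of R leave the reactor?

13.2 kmol

Yield of P: 1ξ₁ / 97.2 = 0.223 → ξ₁ = 21.67 kmol.
Conversion of U: 2ξ₁ + 2ξ₂ = 0.582 × 97.2 = 56.57 → ξ₂ = 6.609 kmol.
Outlet amounts (n = n₀ + Σ ν·ξ):
  U: 97.2 − 2(21.67) − 2(6.609) = 40.63
  Q: 90.8 − 1(21.67) − 2(6.609) = 55.91
  P: 0 + 1(21.67) = 21.67
  R: 0 + 2(6.609) = 13.22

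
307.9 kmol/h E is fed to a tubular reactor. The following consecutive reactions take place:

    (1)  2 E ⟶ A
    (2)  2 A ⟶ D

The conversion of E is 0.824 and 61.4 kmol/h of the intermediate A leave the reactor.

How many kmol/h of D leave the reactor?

32.7 kmol/h

Conversion of E: E consumed = 2ξ₁ = 0.824 × 307.9 → ξ₁ = 126.9 kmol/h.
A balance: n_A = 0 + 1ξ₁ − 2ξ₂ = 61.4 → ξ₂ = (1·126.9 − 61.4)/2 = 32.73 kmol/h.
Outlet amounts (n = n₀ + Σ ν·ξ):
  E: 307.9 − 2(126.9) = 54.19
  A: 0 + 1(126.9) − 2(32.73) = 61.4
  D: 0 + 1(32.73) = 32.73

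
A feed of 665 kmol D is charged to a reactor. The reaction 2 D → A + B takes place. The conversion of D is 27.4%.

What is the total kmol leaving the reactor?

D reacted = 0.274 × 665 = 182.2 kmol; ν_D = −2, so ξ = 182.2/2 = 91.11 kmol.
Outlet amounts (n = n₀ + ν ξ):
  D: 665 − 2(91.11) = 482.8
  A: 0 + 1(91.11) = 91.11
  B: 0 + 1(91.11) = 91.11
Total out = 482.8 + 91.11 + 91.11 = 665 kmol.

665 kmol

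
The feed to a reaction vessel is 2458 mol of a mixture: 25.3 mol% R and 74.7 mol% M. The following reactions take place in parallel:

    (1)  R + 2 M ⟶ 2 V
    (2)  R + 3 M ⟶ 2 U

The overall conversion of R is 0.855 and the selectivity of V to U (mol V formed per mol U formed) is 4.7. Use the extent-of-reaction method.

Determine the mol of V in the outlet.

Conversion of R: R consumed = 0.855 × 621.9 = 531.7 mol = 1ξ₁ + 1ξ₂.
Selectivity: 2ξ₁ / (2ξ₂) = 4.7 → ξ₁ = 4.7 ξ₂.
Substitute: (1·4.7 + 1) ξ₂ = 531.7 → ξ₂ = 93.28 mol, ξ₁ = 438.4 mol.
Outlet amounts (n = n₀ + Σ ν·ξ):
  R: 621.9 − 1(438.4) − 1(93.28) = 90.17
  M: 1836 − 2(438.4) − 3(93.28) = 679.4
  V: 0 + 2(438.4) = 876.8
  U: 0 + 2(93.28) = 186.6

877 mol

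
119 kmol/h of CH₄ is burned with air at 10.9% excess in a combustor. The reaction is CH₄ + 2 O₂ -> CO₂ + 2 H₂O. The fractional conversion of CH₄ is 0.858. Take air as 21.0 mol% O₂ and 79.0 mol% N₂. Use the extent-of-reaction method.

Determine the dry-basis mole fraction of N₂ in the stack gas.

Stoichiometric O₂ = 2 × 119 = 238 kmol/h; O₂ fed = 238 × 1.109 = 263.9 kmol/h.
N₂ fed = 263.9 × 79/21 = 992.9 kmol/h.
Fuel reacted = 0.858 × 119 → ξ = 102.1 kmol/h.
Outlet (n = n₀ + ν ξ):
  CH₄: 119 − 1(102.1) = 16.9
  O₂: 263.9 − 2(102.1) = 59.74
  N₂: 992.9 (inert)
  CO₂: 0 + 1(102.1) = 102.1
  H₂O: 0 + 2(102.1) = 204.2
Dry total = 1172 kmol/h; y_N₂ (dry) = 992.9 / 1172 = 0.8474.

0.847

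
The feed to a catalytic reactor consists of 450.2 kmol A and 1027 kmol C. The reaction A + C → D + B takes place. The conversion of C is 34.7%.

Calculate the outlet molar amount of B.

C reacted = 0.347 × 1027 = 356.4 kmol; ν_C = −1, so ξ = 356.4/1 = 356.4 kmol.
Outlet amounts (n = n₀ + ν ξ):
  A: 450.2 − 1(356.4) = 93.83
  C: 1027 − 1(356.4) = 670.6
  D: 0 + 1(356.4) = 356.4
  B: 0 + 1(356.4) = 356.4

356 kmol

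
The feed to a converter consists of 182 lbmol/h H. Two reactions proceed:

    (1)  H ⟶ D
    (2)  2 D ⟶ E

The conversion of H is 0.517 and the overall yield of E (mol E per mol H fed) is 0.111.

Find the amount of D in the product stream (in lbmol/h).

53.7 lbmol/h

Conversion of H: H consumed = 1ξ₁ = 0.517 × 182 → ξ₁ = 94.09 lbmol/h.
Yield of E: 1ξ₂ / 182 = 0.111 → ξ₂ = 20.2 lbmol/h.
Outlet amounts (n = n₀ + Σ ν·ξ):
  H: 182 − 1(94.09) = 87.91
  D: 0 + 1(94.09) − 2(20.2) = 53.69
  E: 0 + 1(20.2) = 20.2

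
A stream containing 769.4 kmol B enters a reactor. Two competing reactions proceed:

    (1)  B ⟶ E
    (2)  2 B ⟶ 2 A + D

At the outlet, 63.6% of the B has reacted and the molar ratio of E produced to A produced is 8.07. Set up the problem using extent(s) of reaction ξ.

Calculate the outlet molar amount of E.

Conversion of B: B consumed = 0.636 × 769.4 = 489.3 kmol = 1ξ₁ + 2ξ₂.
Selectivity: 1ξ₁ / (2ξ₂) = 8.07 → ξ₁ = 16.14 ξ₂.
Substitute: (1·16.14 + 2) ξ₂ = 489.3 → ξ₂ = 26.98 kmol, ξ₁ = 435.4 kmol.
Outlet amounts (n = n₀ + Σ ν·ξ):
  B: 769.4 − 1(435.4) − 2(26.98) = 280.1
  E: 0 + 1(435.4) = 435.4
  A: 0 + 2(26.98) = 53.95
  D: 0 + 1(26.98) = 26.98

435 kmol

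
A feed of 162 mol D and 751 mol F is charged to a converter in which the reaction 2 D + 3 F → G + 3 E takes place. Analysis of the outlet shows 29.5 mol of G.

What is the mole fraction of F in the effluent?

0.75

For G: n = n₀ + 1ξ → 29.5 = 0 + 1ξ, giving ξ = 29.5 mol.
Outlet amounts (n = n₀ + ν ξ):
  D: 162 − 2(29.5) = 103
  F: 751 − 3(29.5) = 662.5
  G: 0 + 1(29.5) = 29.5
  E: 0 + 3(29.5) = 88.5
Total out = 883.5 mol; y_F = 662.5 / 883.5 = 0.7499.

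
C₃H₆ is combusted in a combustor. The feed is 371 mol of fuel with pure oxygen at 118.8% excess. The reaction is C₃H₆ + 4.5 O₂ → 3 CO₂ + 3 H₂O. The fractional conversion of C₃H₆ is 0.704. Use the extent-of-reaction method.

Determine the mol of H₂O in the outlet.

Stoichiometric O₂ = 4.5 × 371 = 1670 mol; O₂ fed = 1670 × 2.188 = 3653 mol.
Fuel reacted = 0.704 × 371 → ξ = 261.2 mol.
Outlet (n = n₀ + ν ξ):
  C₃H₆: 371 − 1(261.2) = 109.8
  O₂: 3653 − 4.5(261.2) = 2478
  CO₂: 0 + 3(261.2) = 783.6
  H₂O: 0 + 3(261.2) = 783.6

784 mol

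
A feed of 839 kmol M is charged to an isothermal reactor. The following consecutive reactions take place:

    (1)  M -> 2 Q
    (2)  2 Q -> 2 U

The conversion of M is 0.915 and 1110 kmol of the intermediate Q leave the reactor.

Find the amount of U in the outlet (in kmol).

425 kmol

Conversion of M: M consumed = 1ξ₁ = 0.915 × 839 → ξ₁ = 767.7 kmol.
Q balance: n_Q = 0 + 2ξ₁ − 2ξ₂ = 1110 → ξ₂ = (2·767.7 − 1110)/2 = 212.7 kmol.
Outlet amounts (n = n₀ + Σ ν·ξ):
  M: 839 − 1(767.7) = 71.31
  Q: 0 + 2(767.7) − 2(212.7) = 1110
  U: 0 + 2(212.7) = 425.4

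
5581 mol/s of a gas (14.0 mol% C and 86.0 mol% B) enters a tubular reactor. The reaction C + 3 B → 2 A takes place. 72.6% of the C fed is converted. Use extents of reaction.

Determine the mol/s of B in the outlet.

3100 mol/s

C reacted = 0.726 × 781.3 = 567.3 mol/s; ν_C = −1, so ξ = 567.3/1 = 567.3 mol/s.
Outlet amounts (n = n₀ + ν ξ):
  C: 781.3 − 1(567.3) = 214.1
  B: 4800 − 3(567.3) = 3098
  A: 0 + 2(567.3) = 1135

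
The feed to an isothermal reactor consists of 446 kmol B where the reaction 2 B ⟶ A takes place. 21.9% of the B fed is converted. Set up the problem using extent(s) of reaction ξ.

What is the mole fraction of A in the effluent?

0.123

B reacted = 0.219 × 446 = 97.67 kmol; ν_B = −2, so ξ = 97.67/2 = 48.84 kmol.
Outlet amounts (n = n₀ + ν ξ):
  B: 446 − 2(48.84) = 348.3
  A: 0 + 1(48.84) = 48.84
Total out = 397.2 kmol; y_A = 48.84 / 397.2 = 0.123.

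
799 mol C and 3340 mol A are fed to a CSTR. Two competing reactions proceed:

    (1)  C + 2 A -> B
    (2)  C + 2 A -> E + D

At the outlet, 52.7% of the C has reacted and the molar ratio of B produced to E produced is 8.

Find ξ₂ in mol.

Conversion of C: C consumed = 0.527 × 799 = 421.1 mol = 1ξ₁ + 1ξ₂.
Selectivity: 1ξ₁ / (1ξ₂) = 8 → ξ₁ = 8 ξ₂.
Substitute: (1·8 + 1) ξ₂ = 421.1 → ξ₂ = 46.79 mol, ξ₁ = 374.3 mol.
Outlet amounts (n = n₀ + Σ ν·ξ):
  C: 799 − 1(374.3) − 1(46.79) = 377.9
  A: 3340 − 2(374.3) − 2(46.79) = 2498
  B: 0 + 1(374.3) = 374.3
  E: 0 + 1(46.79) = 46.79
  D: 0 + 1(46.79) = 46.79

ξ₂ = 46.8 mol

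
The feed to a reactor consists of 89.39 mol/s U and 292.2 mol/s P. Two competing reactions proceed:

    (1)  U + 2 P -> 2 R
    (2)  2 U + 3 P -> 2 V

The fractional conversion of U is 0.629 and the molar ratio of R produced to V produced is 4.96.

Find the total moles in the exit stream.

Conversion of U: U consumed = 0.629 × 89.39 = 56.23 mol/s = 1ξ₁ + 2ξ₂.
Selectivity: 2ξ₁ / (2ξ₂) = 4.96 → ξ₁ = 4.96 ξ₂.
Substitute: (1·4.96 + 2) ξ₂ = 56.23 → ξ₂ = 8.078 mol/s, ξ₁ = 40.07 mol/s.
Outlet amounts (n = n₀ + Σ ν·ξ):
  U: 89.39 − 1(40.07) − 2(8.078) = 33.16
  P: 292.2 − 2(40.07) − 3(8.078) = 187.8
  R: 0 + 2(40.07) = 80.14
  V: 0 + 2(8.078) = 16.16
Total out = 33.16 + 187.8 + 80.14 + 16.16 = 317.3 mol/s.

317 mol/s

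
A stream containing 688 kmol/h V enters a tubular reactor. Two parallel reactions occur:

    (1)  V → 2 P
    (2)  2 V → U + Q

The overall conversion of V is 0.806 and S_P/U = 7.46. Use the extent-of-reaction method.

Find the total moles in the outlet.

1050 kmol/h

Conversion of V: V consumed = 0.806 × 688 = 554.5 kmol/h = 1ξ₁ + 2ξ₂.
Selectivity: 2ξ₁ / (1ξ₂) = 7.46 → ξ₁ = 3.73 ξ₂.
Substitute: (1·3.73 + 2) ξ₂ = 554.5 → ξ₂ = 96.78 kmol/h, ξ₁ = 361 kmol/h.
Outlet amounts (n = n₀ + Σ ν·ξ):
  V: 688 − 1(361) − 2(96.78) = 133.5
  P: 0 + 2(361) = 722
  U: 0 + 1(96.78) = 96.78
  Q: 0 + 1(96.78) = 96.78
Total out = 133.5 + 722 + 96.78 + 96.78 = 1049 kmol/h.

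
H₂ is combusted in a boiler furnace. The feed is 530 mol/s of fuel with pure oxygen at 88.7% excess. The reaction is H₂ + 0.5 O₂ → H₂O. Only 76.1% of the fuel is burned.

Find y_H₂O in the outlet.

0.487

Stoichiometric O₂ = 0.5 × 530 = 265 mol/s; O₂ fed = 265 × 1.887 = 500.1 mol/s.
Fuel reacted = 0.761 × 530 → ξ = 403.3 mol/s.
Outlet (n = n₀ + ν ξ):
  H₂: 530 − 1(403.3) = 126.7
  O₂: 500.1 − 0.5(403.3) = 298.4
  H₂O: 0 + 1(403.3) = 403.3
Total out = 828.4 mol/s; y_H₂O = 403.3 / 828.4 = 0.4869.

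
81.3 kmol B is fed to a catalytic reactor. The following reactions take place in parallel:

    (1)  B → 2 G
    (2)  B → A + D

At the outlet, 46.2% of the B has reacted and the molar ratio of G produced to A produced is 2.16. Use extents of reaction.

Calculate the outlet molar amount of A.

18.1 kmol

Conversion of B: B consumed = 0.462 × 81.3 = 37.56 kmol = 1ξ₁ + 1ξ₂.
Selectivity: 2ξ₁ / (1ξ₂) = 2.16 → ξ₁ = 1.08 ξ₂.
Substitute: (1·1.08 + 1) ξ₂ = 37.56 → ξ₂ = 18.06 kmol, ξ₁ = 19.5 kmol.
Outlet amounts (n = n₀ + Σ ν·ξ):
  B: 81.3 − 1(19.5) − 1(18.06) = 43.74
  G: 0 + 2(19.5) = 39.01
  A: 0 + 1(18.06) = 18.06
  D: 0 + 1(18.06) = 18.06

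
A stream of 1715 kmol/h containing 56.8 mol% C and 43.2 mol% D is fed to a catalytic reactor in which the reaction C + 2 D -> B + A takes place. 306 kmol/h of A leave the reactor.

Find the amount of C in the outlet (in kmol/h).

For A: n = n₀ + 1ξ → 306 = 0 + 1ξ, giving ξ = 306 kmol/h.
Outlet amounts (n = n₀ + ν ξ):
  C: 974.1 − 1(306) = 668.1
  D: 740.9 − 2(306) = 128.9
  B: 0 + 1(306) = 306
  A: 0 + 1(306) = 306

668 kmol/h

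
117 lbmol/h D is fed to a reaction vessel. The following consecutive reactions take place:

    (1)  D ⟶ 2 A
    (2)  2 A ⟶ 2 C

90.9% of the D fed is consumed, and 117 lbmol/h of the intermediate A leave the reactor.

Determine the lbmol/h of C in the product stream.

95.7 lbmol/h

Conversion of D: D consumed = 1ξ₁ = 0.909 × 117 → ξ₁ = 106.4 lbmol/h.
A balance: n_A = 0 + 2ξ₁ − 2ξ₂ = 117 → ξ₂ = (2·106.4 − 117)/2 = 47.85 lbmol/h.
Outlet amounts (n = n₀ + Σ ν·ξ):
  D: 117 − 1(106.4) = 10.65
  A: 0 + 2(106.4) − 2(47.85) = 117
  C: 0 + 2(47.85) = 95.71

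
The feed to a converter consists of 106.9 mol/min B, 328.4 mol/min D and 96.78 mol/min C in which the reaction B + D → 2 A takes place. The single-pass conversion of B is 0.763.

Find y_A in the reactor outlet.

0.307

B reacted = 0.763 × 106.9 = 81.56 mol/min; ν_B = −1, so ξ = 81.56/1 = 81.56 mol/min.
Outlet amounts (n = n₀ + ν ξ):
  B: 106.9 − 1(81.56) = 25.34
  D: 328.4 − 1(81.56) = 246.8
  A: 0 + 2(81.56) = 163.1
  C: 96.78 (inert)
Total out = 532.1 mol/min; y_A = 163.1 / 532.1 = 0.3066.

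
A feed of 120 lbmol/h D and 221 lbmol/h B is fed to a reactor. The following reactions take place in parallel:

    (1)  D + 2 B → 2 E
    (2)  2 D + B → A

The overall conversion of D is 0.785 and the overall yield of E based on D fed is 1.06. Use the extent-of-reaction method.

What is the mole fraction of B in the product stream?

Yield of E: 2ξ₁ / 120 = 1.06 → ξ₁ = 63.6 lbmol/h.
Conversion of D: 1ξ₁ + 2ξ₂ = 0.785 × 120 = 94.2 → ξ₂ = 15.3 lbmol/h.
Outlet amounts (n = n₀ + Σ ν·ξ):
  D: 120 − 1(63.6) − 2(15.3) = 25.8
  B: 221 − 2(63.6) − 1(15.3) = 78.5
  E: 0 + 2(63.6) = 127.2
  A: 0 + 1(15.3) = 15.3
Total out = 246.8 lbmol/h; y_B = 78.5 / 246.8 = 0.3181.

0.318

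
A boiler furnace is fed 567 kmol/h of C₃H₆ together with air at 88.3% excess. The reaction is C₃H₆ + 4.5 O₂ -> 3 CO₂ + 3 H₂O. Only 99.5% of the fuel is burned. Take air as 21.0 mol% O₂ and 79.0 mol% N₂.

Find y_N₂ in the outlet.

Stoichiometric O₂ = 4.5 × 567 = 2552 kmol/h; O₂ fed = 2552 × 1.883 = 4804 kmol/h.
N₂ fed = 4804 × 79/21 = 18070 kmol/h.
Fuel reacted = 0.995 × 567 → ξ = 564.2 kmol/h.
Outlet (n = n₀ + ν ξ):
  C₃H₆: 567 − 1(564.2) = 2.835
  O₂: 4804 − 4.5(564.2) = 2266
  N₂: 18070 (inert)
  CO₂: 0 + 3(564.2) = 1692
  H₂O: 0 + 3(564.2) = 1692
Total out = 23730 kmol/h; y_N₂ = 18070 / 23730 = 0.7617.

0.762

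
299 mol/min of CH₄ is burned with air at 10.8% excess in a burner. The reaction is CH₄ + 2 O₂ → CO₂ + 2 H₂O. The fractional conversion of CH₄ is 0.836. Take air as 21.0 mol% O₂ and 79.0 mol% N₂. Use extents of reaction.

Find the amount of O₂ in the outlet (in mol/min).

Stoichiometric O₂ = 2 × 299 = 598 mol/min; O₂ fed = 598 × 1.108 = 662.6 mol/min.
N₂ fed = 662.6 × 79/21 = 2493 mol/min.
Fuel reacted = 0.836 × 299 → ξ = 250 mol/min.
Outlet (n = n₀ + ν ξ):
  CH₄: 299 − 1(250) = 49.04
  O₂: 662.6 − 2(250) = 162.7
  N₂: 2493 (inert)
  CO₂: 0 + 1(250) = 250
  H₂O: 0 + 2(250) = 499.9

163 mol/min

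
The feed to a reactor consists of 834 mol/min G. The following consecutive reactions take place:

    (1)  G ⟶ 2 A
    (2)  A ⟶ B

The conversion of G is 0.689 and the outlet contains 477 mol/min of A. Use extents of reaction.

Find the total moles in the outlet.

1410 mol/min

Conversion of G: G consumed = 1ξ₁ = 0.689 × 834 → ξ₁ = 574.6 mol/min.
A balance: n_A = 0 + 2ξ₁ − 1ξ₂ = 477 → ξ₂ = (2·574.6 − 477)/1 = 672.3 mol/min.
Outlet amounts (n = n₀ + Σ ν·ξ):
  G: 834 − 1(574.6) = 259.4
  A: 0 + 2(574.6) − 1(672.3) = 477
  B: 0 + 1(672.3) = 672.3
Total out = 259.4 + 477 + 672.3 = 1409 mol/min.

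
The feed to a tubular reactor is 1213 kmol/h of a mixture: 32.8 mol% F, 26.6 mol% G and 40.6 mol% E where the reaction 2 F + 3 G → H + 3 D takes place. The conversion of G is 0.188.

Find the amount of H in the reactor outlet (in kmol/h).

G reacted = 0.188 × 322.7 = 60.66 kmol/h; ν_G = −3, so ξ = 60.66/3 = 20.22 kmol/h.
Outlet amounts (n = n₀ + ν ξ):
  F: 397.9 − 2(20.22) = 357.4
  G: 322.7 − 3(20.22) = 262
  H: 0 + 1(20.22) = 20.22
  D: 0 + 3(20.22) = 60.66
  E: 492.5 (inert)

20.2 kmol/h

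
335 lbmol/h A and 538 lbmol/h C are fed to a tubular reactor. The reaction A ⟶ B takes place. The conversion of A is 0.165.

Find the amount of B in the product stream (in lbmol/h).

55.3 lbmol/h

A reacted = 0.165 × 335 = 55.28 lbmol/h; ν_A = −1, so ξ = 55.28/1 = 55.28 lbmol/h.
Outlet amounts (n = n₀ + ν ξ):
  A: 335 − 1(55.28) = 279.7
  B: 0 + 1(55.28) = 55.28
  C: 538 (inert)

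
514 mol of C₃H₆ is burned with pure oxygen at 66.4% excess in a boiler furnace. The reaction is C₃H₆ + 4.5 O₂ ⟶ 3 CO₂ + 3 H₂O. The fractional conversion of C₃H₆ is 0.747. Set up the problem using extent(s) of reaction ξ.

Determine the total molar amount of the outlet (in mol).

4550 mol

Stoichiometric O₂ = 4.5 × 514 = 2313 mol; O₂ fed = 2313 × 1.664 = 3849 mol.
Fuel reacted = 0.747 × 514 → ξ = 384 mol.
Outlet (n = n₀ + ν ξ):
  C₃H₆: 514 − 1(384) = 130
  O₂: 3849 − 4.5(384) = 2121
  CO₂: 0 + 3(384) = 1152
  H₂O: 0 + 3(384) = 1152
Total out = 130 + 2121 + 1152 + 1152 = 4555 mol.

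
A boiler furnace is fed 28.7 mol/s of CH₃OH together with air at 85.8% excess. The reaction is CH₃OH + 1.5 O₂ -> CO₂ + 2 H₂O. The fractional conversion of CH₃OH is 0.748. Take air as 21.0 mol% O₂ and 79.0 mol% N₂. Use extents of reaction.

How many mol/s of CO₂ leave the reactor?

Stoichiometric O₂ = 1.5 × 28.7 = 43.05 mol/s; O₂ fed = 43.05 × 1.858 = 79.99 mol/s.
N₂ fed = 79.99 × 79/21 = 300.9 mol/s.
Fuel reacted = 0.748 × 28.7 → ξ = 21.47 mol/s.
Outlet (n = n₀ + ν ξ):
  CH₃OH: 28.7 − 1(21.47) = 7.232
  O₂: 79.99 − 1.5(21.47) = 47.79
  N₂: 300.9 (inert)
  CO₂: 0 + 1(21.47) = 21.47
  H₂O: 0 + 2(21.47) = 42.94

21.5 mol/s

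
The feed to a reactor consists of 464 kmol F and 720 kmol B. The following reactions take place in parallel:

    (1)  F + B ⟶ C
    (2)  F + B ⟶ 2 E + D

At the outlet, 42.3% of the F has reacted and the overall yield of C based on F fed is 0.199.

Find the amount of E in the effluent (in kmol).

208 kmol

Yield of C: 1ξ₁ / 464 = 0.199 → ξ₁ = 92.34 kmol.
Conversion of F: 1ξ₁ + 1ξ₂ = 0.423 × 464 = 196.3 → ξ₂ = 103.9 kmol.
Outlet amounts (n = n₀ + Σ ν·ξ):
  F: 464 − 1(92.34) − 1(103.9) = 267.7
  B: 720 − 1(92.34) − 1(103.9) = 523.7
  C: 0 + 1(92.34) = 92.34
  E: 0 + 2(103.9) = 207.9
  D: 0 + 1(103.9) = 103.9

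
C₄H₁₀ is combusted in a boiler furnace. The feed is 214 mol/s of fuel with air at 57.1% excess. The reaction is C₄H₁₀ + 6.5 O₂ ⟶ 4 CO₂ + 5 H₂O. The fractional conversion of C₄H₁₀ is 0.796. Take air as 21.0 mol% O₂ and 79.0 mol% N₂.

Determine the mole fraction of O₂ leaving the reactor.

0.0991

Stoichiometric O₂ = 6.5 × 214 = 1391 mol/s; O₂ fed = 1391 × 1.571 = 2185 mol/s.
N₂ fed = 2185 × 79/21 = 8221 mol/s.
Fuel reacted = 0.796 × 214 → ξ = 170.3 mol/s.
Outlet (n = n₀ + ν ξ):
  C₄H₁₀: 214 − 1(170.3) = 43.66
  O₂: 2185 − 6.5(170.3) = 1078
  N₂: 8221 (inert)
  CO₂: 0 + 4(170.3) = 681.4
  H₂O: 0 + 5(170.3) = 851.7
Total out = 10880 mol/s; y_O₂ = 1078 / 10880 = 0.09912.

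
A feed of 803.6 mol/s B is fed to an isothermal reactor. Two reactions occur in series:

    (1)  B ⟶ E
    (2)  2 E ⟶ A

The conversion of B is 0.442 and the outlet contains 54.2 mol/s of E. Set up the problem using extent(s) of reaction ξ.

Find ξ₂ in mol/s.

Conversion of B: B consumed = 1ξ₁ = 0.442 × 803.6 → ξ₁ = 355.2 mol/s.
E balance: n_E = 0 + 1ξ₁ − 2ξ₂ = 54.2 → ξ₂ = (1·355.2 − 54.2)/2 = 150.5 mol/s.
Outlet amounts (n = n₀ + Σ ν·ξ):
  B: 803.6 − 1(355.2) = 448.4
  E: 0 + 1(355.2) − 2(150.5) = 54.2
  A: 0 + 1(150.5) = 150.5

ξ₂ = 150 mol/s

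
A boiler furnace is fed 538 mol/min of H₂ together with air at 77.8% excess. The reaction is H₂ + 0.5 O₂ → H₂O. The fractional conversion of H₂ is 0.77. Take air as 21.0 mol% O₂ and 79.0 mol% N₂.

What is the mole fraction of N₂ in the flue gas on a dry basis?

0.82

Stoichiometric O₂ = 0.5 × 538 = 269 mol/min; O₂ fed = 269 × 1.778 = 478.3 mol/min.
N₂ fed = 478.3 × 79/21 = 1799 mol/min.
Fuel reacted = 0.77 × 538 → ξ = 414.3 mol/min.
Outlet (n = n₀ + ν ξ):
  H₂: 538 − 1(414.3) = 123.7
  O₂: 478.3 − 0.5(414.3) = 271.2
  N₂: 1799 (inert)
  H₂O: 0 + 1(414.3) = 414.3
Dry total = 2194 mol/min; y_N₂ (dry) = 1799 / 2194 = 0.82.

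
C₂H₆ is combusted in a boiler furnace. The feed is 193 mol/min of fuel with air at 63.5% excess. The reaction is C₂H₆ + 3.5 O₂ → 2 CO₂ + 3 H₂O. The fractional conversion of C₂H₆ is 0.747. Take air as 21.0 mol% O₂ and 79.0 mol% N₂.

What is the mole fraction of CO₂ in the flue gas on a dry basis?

Stoichiometric O₂ = 3.5 × 193 = 675.5 mol/min; O₂ fed = 675.5 × 1.635 = 1104 mol/min.
N₂ fed = 1104 × 79/21 = 4155 mol/min.
Fuel reacted = 0.747 × 193 → ξ = 144.2 mol/min.
Outlet (n = n₀ + ν ξ):
  C₂H₆: 193 − 1(144.2) = 48.83
  O₂: 1104 − 3.5(144.2) = 599.8
  N₂: 4155 (inert)
  CO₂: 0 + 2(144.2) = 288.3
  H₂O: 0 + 3(144.2) = 432.5
Dry total = 5092 mol/min; y_CO₂ (dry) = 288.3 / 5092 = 0.05663.

0.0566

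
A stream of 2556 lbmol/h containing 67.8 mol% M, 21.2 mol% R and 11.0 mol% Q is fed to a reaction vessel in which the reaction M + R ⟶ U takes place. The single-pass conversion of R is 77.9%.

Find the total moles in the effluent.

R reacted = 0.779 × 541.9 = 422.1 lbmol/h; ν_R = −1, so ξ = 422.1/1 = 422.1 lbmol/h.
Outlet amounts (n = n₀ + ν ξ):
  M: 1733 − 1(422.1) = 1311
  R: 541.9 − 1(422.1) = 119.8
  U: 0 + 1(422.1) = 422.1
  Q: 281.2 (inert)
Total out = 1311 + 119.8 + 422.1 + 281.2 = 2134 lbmol/h.

2130 lbmol/h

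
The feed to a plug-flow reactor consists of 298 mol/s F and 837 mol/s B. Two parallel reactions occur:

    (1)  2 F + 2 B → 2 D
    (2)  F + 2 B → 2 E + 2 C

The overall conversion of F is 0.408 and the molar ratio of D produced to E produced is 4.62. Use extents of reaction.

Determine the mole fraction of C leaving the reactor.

0.0229

Conversion of F: F consumed = 0.408 × 298 = 121.6 mol/s = 2ξ₁ + 1ξ₂.
Selectivity: 2ξ₁ / (2ξ₂) = 4.62 → ξ₁ = 4.62 ξ₂.
Substitute: (2·4.62 + 1) ξ₂ = 121.6 → ξ₂ = 11.87 mol/s, ξ₁ = 54.86 mol/s.
Outlet amounts (n = n₀ + Σ ν·ξ):
  F: 298 − 2(54.86) − 1(11.87) = 176.4
  B: 837 − 2(54.86) − 2(11.87) = 703.5
  D: 0 + 2(54.86) = 109.7
  E: 0 + 2(11.87) = 23.75
  C: 0 + 2(11.87) = 23.75
Total out = 1037 mol/s; y_C = 23.75 / 1037 = 0.0229.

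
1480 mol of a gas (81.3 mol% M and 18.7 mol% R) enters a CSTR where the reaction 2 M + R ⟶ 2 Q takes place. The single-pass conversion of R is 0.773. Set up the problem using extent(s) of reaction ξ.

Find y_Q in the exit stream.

R reacted = 0.773 × 276.8 = 213.9 mol; ν_R = −1, so ξ = 213.9/1 = 213.9 mol.
Outlet amounts (n = n₀ + ν ξ):
  M: 1203 − 2(213.9) = 775.4
  R: 276.8 − 1(213.9) = 62.82
  Q: 0 + 2(213.9) = 427.9
Total out = 1266 mol; y_Q = 427.9 / 1266 = 0.338.

0.338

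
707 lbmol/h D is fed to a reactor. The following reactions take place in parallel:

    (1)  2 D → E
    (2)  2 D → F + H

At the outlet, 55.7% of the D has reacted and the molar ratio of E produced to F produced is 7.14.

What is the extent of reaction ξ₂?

ξ₂ = 24.2 lbmol/h

Conversion of D: D consumed = 0.557 × 707 = 393.8 lbmol/h = 2ξ₁ + 2ξ₂.
Selectivity: 1ξ₁ / (1ξ₂) = 7.14 → ξ₁ = 7.14 ξ₂.
Substitute: (2·7.14 + 2) ξ₂ = 393.8 → ξ₂ = 24.19 lbmol/h, ξ₁ = 172.7 lbmol/h.
Outlet amounts (n = n₀ + Σ ν·ξ):
  D: 707 − 2(172.7) − 2(24.19) = 313.2
  E: 0 + 1(172.7) = 172.7
  F: 0 + 1(24.19) = 24.19
  H: 0 + 1(24.19) = 24.19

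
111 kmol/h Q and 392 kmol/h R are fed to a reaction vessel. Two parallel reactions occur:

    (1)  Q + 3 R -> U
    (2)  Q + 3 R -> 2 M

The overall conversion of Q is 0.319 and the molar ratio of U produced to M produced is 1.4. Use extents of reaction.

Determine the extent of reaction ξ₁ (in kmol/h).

Conversion of Q: Q consumed = 0.319 × 111 = 35.41 kmol/h = 1ξ₁ + 1ξ₂.
Selectivity: 1ξ₁ / (2ξ₂) = 1.4 → ξ₁ = 2.8 ξ₂.
Substitute: (1·2.8 + 1) ξ₂ = 35.41 → ξ₂ = 9.318 kmol/h, ξ₁ = 26.09 kmol/h.
Outlet amounts (n = n₀ + Σ ν·ξ):
  Q: 111 − 1(26.09) − 1(9.318) = 75.59
  R: 392 − 3(26.09) − 3(9.318) = 285.8
  U: 0 + 1(26.09) = 26.09
  M: 0 + 2(9.318) = 18.64

ξ₁ = 26.1 kmol/h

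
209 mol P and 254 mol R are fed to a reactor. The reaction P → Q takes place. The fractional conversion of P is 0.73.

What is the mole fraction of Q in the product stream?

P reacted = 0.73 × 209 = 152.6 mol; ν_P = −1, so ξ = 152.6/1 = 152.6 mol.
Outlet amounts (n = n₀ + ν ξ):
  P: 209 − 1(152.6) = 56.43
  Q: 0 + 1(152.6) = 152.6
  R: 254 (inert)
Total out = 463 mol; y_Q = 152.6 / 463 = 0.3295.

0.33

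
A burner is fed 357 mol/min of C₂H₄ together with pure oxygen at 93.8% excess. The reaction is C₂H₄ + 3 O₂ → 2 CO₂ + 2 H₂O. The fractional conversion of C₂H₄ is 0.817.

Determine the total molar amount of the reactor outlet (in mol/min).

Stoichiometric O₂ = 3 × 357 = 1071 mol/min; O₂ fed = 1071 × 1.938 = 2076 mol/min.
Fuel reacted = 0.817 × 357 → ξ = 291.7 mol/min.
Outlet (n = n₀ + ν ξ):
  C₂H₄: 357 − 1(291.7) = 65.33
  O₂: 2076 − 3(291.7) = 1201
  CO₂: 0 + 2(291.7) = 583.3
  H₂O: 0 + 2(291.7) = 583.3
Total out = 65.33 + 1201 + 583.3 + 583.3 = 2433 mol/min.

2430 mol/min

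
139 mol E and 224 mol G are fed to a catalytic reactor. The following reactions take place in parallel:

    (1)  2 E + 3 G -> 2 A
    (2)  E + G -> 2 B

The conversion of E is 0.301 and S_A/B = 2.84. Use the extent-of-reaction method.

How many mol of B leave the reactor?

12.5 mol

Conversion of E: E consumed = 0.301 × 139 = 41.84 mol = 2ξ₁ + 1ξ₂.
Selectivity: 2ξ₁ / (2ξ₂) = 2.84 → ξ₁ = 2.84 ξ₂.
Substitute: (2·2.84 + 1) ξ₂ = 41.84 → ξ₂ = 6.263 mol, ξ₁ = 17.79 mol.
Outlet amounts (n = n₀ + Σ ν·ξ):
  E: 139 − 2(17.79) − 1(6.263) = 97.16
  G: 224 − 3(17.79) − 1(6.263) = 164.4
  A: 0 + 2(17.79) = 35.58
  B: 0 + 2(6.263) = 12.53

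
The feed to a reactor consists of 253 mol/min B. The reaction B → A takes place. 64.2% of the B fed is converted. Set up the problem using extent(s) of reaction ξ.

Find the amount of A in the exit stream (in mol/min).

B reacted = 0.642 × 253 = 162.4 mol/min; ν_B = −1, so ξ = 162.4/1 = 162.4 mol/min.
Outlet amounts (n = n₀ + ν ξ):
  B: 253 − 1(162.4) = 90.57
  A: 0 + 1(162.4) = 162.4

162 mol/min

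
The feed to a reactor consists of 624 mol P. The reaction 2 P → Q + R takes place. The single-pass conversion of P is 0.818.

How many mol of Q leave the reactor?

255 mol

P reacted = 0.818 × 624 = 510.4 mol; ν_P = −2, so ξ = 510.4/2 = 255.2 mol.
Outlet amounts (n = n₀ + ν ξ):
  P: 624 − 2(255.2) = 113.6
  Q: 0 + 1(255.2) = 255.2
  R: 0 + 1(255.2) = 255.2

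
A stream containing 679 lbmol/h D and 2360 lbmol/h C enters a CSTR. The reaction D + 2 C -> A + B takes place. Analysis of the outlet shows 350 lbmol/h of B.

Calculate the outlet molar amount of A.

350 lbmol/h

For B: n = n₀ + 1ξ → 350 = 0 + 1ξ, giving ξ = 350 lbmol/h.
Outlet amounts (n = n₀ + ν ξ):
  D: 679 − 1(350) = 329
  C: 2360 − 2(350) = 1660
  A: 0 + 1(350) = 350
  B: 0 + 1(350) = 350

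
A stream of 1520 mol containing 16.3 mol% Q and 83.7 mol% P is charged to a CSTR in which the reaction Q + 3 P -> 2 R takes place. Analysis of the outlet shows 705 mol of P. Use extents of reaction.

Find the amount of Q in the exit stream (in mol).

58.7 mol

For P: n = n₀ − 3ξ → 705 = 1272 − 3ξ, giving ξ = 189.1 mol.
Outlet amounts (n = n₀ + ν ξ):
  Q: 247.8 − 1(189.1) = 58.68
  P: 1272 − 3(189.1) = 705
  R: 0 + 2(189.1) = 378.2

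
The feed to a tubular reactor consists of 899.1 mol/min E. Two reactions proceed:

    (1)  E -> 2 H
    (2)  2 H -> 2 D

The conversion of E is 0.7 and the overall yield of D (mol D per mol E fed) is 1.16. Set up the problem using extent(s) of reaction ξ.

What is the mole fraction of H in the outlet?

Conversion of E: E consumed = 1ξ₁ = 0.7 × 899.1 → ξ₁ = 629.4 mol/min.
Yield of D: 2ξ₂ / 899.1 = 1.16 → ξ₂ = 521.5 mol/min.
Outlet amounts (n = n₀ + Σ ν·ξ):
  E: 899.1 − 1(629.4) = 269.7
  H: 0 + 2(629.4) − 2(521.5) = 215.8
  D: 0 + 2(521.5) = 1043
Total out = 1528 mol/min; y_H = 215.8 / 1528 = 0.1412.

0.141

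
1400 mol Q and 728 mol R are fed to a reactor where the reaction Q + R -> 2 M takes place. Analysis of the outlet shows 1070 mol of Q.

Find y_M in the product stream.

For Q: n = n₀ − 1ξ → 1070 = 1400 − 1ξ, giving ξ = 330 mol.
Outlet amounts (n = n₀ + ν ξ):
  Q: 1400 − 1(330) = 1070
  R: 728 − 1(330) = 398
  M: 0 + 2(330) = 660
Total out = 2128 mol; y_M = 660 / 2128 = 0.3102.

0.31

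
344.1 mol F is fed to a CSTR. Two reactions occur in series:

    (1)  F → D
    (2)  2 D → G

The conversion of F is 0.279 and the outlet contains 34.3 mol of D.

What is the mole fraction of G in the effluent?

Conversion of F: F consumed = 1ξ₁ = 0.279 × 344.1 → ξ₁ = 96 mol.
D balance: n_D = 0 + 1ξ₁ − 2ξ₂ = 34.3 → ξ₂ = (1·96 − 34.3)/2 = 30.85 mol.
Outlet amounts (n = n₀ + Σ ν·ξ):
  F: 344.1 − 1(96) = 248.1
  D: 0 + 1(96) − 2(30.85) = 34.3
  G: 0 + 1(30.85) = 30.85
Total out = 313.2 mol; y_G = 30.85 / 313.2 = 0.09849.

0.0985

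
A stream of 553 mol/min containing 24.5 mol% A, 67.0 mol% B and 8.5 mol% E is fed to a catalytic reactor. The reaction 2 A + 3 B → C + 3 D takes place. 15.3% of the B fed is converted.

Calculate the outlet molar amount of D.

B reacted = 0.153 × 370.5 = 56.69 mol/min; ν_B = −3, so ξ = 56.69/3 = 18.9 mol/min.
Outlet amounts (n = n₀ + ν ξ):
  A: 135.5 − 2(18.9) = 97.69
  B: 370.5 − 3(18.9) = 313.8
  C: 0 + 1(18.9) = 18.9
  D: 0 + 3(18.9) = 56.69
  E: 47.01 (inert)

56.7 mol/min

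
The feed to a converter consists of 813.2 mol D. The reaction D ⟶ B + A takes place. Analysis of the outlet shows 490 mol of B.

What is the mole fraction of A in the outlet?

For B: n = n₀ + 1ξ → 490 = 0 + 1ξ, giving ξ = 490 mol.
Outlet amounts (n = n₀ + ν ξ):
  D: 813.2 − 1(490) = 323.2
  B: 0 + 1(490) = 490
  A: 0 + 1(490) = 490
Total out = 1303 mol; y_A = 490 / 1303 = 0.376.

0.376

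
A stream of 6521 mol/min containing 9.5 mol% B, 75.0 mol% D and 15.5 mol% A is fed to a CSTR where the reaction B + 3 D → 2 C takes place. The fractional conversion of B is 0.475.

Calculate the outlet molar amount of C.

589 mol/min

B reacted = 0.475 × 619.5 = 294.3 mol/min; ν_B = −1, so ξ = 294.3/1 = 294.3 mol/min.
Outlet amounts (n = n₀ + ν ξ):
  B: 619.5 − 1(294.3) = 325.2
  D: 4891 − 3(294.3) = 4008
  C: 0 + 2(294.3) = 588.5
  A: 1011 (inert)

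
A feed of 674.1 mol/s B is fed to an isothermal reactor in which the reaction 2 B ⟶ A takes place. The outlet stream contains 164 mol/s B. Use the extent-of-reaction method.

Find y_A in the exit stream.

0.609

For B: n = n₀ − 2ξ → 164 = 674.1 − 2ξ, giving ξ = 255.1 mol/s.
Outlet amounts (n = n₀ + ν ξ):
  B: 674.1 − 2(255.1) = 164
  A: 0 + 1(255.1) = 255.1
Total out = 419.1 mol/s; y_A = 255.1 / 419.1 = 0.6086.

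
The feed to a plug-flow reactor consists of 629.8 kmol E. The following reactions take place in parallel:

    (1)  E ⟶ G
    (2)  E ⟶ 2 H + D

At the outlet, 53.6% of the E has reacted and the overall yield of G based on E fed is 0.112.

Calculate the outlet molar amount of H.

Yield of G: 1ξ₁ / 629.8 = 0.112 → ξ₁ = 70.54 kmol.
Conversion of E: 1ξ₁ + 1ξ₂ = 0.536 × 629.8 = 337.6 → ξ₂ = 267 kmol.
Outlet amounts (n = n₀ + Σ ν·ξ):
  E: 629.8 − 1(70.54) − 1(267) = 292.2
  G: 0 + 1(70.54) = 70.54
  H: 0 + 2(267) = 534.1
  D: 0 + 1(267) = 267

534 kmol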